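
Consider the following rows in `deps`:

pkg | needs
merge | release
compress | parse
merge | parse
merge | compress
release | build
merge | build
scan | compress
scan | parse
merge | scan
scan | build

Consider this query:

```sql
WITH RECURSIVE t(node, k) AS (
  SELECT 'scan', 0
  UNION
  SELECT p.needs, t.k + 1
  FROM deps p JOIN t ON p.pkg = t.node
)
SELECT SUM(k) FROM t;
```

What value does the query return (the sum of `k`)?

Base: (scan, k=0).
Iteration 1: edges from {scan} -> (build, k=1), (compress, k=1), (parse, k=1).
Iteration 2: edges from {build,compress,parse} -> (parse, k=2).
Iteration 3: no outgoing edges from {parse}; recursion stops.
SUM(k) = 0 + 1 + 1 + 1 + 2 = 5.

5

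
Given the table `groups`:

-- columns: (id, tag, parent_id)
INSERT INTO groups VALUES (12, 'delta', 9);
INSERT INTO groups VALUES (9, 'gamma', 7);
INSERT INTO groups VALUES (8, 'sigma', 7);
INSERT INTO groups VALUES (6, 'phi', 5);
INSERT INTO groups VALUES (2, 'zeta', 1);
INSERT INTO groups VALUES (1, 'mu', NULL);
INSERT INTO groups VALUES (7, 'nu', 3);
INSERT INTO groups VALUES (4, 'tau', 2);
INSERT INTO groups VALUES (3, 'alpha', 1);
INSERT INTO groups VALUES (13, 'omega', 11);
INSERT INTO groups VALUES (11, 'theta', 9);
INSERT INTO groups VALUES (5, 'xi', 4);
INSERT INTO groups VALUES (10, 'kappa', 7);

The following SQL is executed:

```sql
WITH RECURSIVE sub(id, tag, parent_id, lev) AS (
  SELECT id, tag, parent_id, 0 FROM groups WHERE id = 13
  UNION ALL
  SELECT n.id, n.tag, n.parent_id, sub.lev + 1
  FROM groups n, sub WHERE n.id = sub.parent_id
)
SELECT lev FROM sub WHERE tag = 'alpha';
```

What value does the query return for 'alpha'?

Base: id=13 (omega), parent_id=11, lev 0.
Iteration 1: join on id=11 -> theta (id 11, parent_id=9, lev 1).
Iteration 2: join on id=9 -> gamma (id 9, parent_id=7, lev 2).
Iteration 3: join on id=7 -> nu (id 7, parent_id=3, lev 3).
Iteration 4: join on id=3 -> alpha (id 3, parent_id=1, lev 4).
Iteration 5: join on id=1 -> mu (id 1, parent_id=NULL, lev 5).
Iteration 6: parent_id is NULL; no match; recursion stops.

4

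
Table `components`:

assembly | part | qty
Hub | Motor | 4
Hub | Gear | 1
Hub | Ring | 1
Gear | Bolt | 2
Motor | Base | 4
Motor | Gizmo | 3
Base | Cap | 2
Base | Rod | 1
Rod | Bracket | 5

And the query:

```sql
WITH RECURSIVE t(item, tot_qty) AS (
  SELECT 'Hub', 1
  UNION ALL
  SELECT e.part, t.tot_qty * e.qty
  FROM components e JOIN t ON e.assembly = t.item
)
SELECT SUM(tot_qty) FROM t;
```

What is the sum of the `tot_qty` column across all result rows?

Base: (Hub, tot_qty=1).
Iteration 1: components of {Hub} -> Gear = 1*1 = 1, Motor = 1*4 = 4, Ring = 1*1 = 1.
Iteration 2: components of {Gear,Motor,Ring} -> Base = 4*4 = 16, Bolt = 1*2 = 2, Gizmo = 4*3 = 12.
Iteration 3: components of {Base,Bolt,Gizmo} -> Cap = 16*2 = 32, Rod = 16*1 = 16.
Iteration 4: components of {Cap,Rod} -> Bracket = 16*5 = 80.
Iteration 5: no further components; recursion stops.
SUM(tot_qty) = 1 + 4 + 1 + 1 + 16 + 12 + 2 + 32 + 16 + 80 = 165.

165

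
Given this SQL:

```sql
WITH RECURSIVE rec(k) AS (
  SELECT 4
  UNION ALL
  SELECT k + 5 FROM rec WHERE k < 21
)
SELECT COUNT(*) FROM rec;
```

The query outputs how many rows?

Base: k=4.
Iteration 1: 4 < 21 holds -> k = 4 + 5 = 9.
Iteration 2: 9 < 21 holds -> k = 9 + 5 = 14.
Iteration 3: 14 < 21 holds -> k = 14 + 5 = 19.
Iteration 4: 19 < 21 holds -> k = 19 + 5 = 24.
Iteration 5: 24 < 21 fails; recursion stops.
Total rows emitted: 5.

5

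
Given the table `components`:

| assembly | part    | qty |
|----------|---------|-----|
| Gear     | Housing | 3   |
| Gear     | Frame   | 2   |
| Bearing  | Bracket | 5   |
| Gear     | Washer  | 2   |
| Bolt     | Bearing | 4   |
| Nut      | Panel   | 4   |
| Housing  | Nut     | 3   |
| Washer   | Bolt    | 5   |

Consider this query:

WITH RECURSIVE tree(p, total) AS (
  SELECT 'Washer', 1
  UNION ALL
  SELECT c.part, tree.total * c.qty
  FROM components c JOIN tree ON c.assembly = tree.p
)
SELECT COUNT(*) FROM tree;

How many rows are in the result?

4

Base: (Washer, total=1).
Iteration 1: components of {Washer} -> Bolt = 1*5 = 5.
Iteration 2: components of {Bolt} -> Bearing = 5*4 = 20.
Iteration 3: components of {Bearing} -> Bracket = 20*5 = 100.
Iteration 4: no further components; recursion stops.
Total rows emitted: 4.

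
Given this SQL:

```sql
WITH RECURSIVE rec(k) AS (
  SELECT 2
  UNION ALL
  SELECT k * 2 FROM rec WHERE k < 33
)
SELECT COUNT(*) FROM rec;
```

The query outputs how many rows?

6

Base: k=2.
Iteration 1: 2 < 33 holds -> k = 2 * 2 = 4.
Iteration 2: 4 < 33 holds -> k = 4 * 2 = 8.
Iteration 3: 8 < 33 holds -> k = 8 * 2 = 16.
Iteration 4: 16 < 33 holds -> k = 16 * 2 = 32.
Iteration 5: 32 < 33 holds -> k = 32 * 2 = 64.
Iteration 6: 64 < 33 fails; recursion stops.
Total rows emitted: 6.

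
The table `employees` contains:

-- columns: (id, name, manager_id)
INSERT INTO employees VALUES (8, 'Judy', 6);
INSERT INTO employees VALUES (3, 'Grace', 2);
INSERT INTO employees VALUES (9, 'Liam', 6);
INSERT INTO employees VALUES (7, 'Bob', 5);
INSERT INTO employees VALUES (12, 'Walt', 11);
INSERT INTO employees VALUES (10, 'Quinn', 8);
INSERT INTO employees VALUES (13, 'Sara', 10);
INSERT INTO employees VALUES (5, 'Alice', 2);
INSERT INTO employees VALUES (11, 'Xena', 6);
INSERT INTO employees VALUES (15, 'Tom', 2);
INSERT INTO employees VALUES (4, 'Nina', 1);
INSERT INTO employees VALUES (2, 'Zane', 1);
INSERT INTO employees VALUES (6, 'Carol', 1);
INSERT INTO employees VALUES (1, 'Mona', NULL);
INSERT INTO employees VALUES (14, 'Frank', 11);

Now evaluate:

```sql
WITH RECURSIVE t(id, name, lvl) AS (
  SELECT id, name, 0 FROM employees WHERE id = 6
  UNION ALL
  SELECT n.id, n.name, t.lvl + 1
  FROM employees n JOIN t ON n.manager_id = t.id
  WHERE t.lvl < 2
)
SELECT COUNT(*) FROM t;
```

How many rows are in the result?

Base: id=6 (Carol) at lvl 0.
Iteration 1: rows with manager_id in {6} -> Judy (id 8, lvl 1), Liam (id 9, lvl 1), Xena (id 11, lvl 1).
Iteration 2: rows with manager_id in {8,9,11} -> Quinn (id 10, lvl 2), Walt (id 12, lvl 2), Frank (id 14, lvl 2).
Iteration 3: lvl < 2 fails for all current rows; recursion stops.
Total rows emitted: 7.

7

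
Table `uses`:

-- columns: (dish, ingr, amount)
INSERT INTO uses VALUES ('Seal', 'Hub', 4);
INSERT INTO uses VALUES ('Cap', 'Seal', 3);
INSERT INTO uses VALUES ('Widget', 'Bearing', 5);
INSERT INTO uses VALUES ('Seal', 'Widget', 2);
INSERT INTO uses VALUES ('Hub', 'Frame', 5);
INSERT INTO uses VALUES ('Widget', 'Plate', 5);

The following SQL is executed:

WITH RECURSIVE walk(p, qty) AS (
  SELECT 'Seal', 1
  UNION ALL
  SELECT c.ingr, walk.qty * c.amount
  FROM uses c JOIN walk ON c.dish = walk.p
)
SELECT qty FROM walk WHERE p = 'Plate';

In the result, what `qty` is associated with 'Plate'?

10

Base: (Seal, qty=1).
Iteration 1: components of {Seal} -> Hub = 1*4 = 4, Widget = 1*2 = 2.
Iteration 2: components of {Hub,Widget} -> Bearing = 2*5 = 10, Frame = 4*5 = 20, Plate = 2*5 = 10.
Iteration 3: no further components; recursion stops.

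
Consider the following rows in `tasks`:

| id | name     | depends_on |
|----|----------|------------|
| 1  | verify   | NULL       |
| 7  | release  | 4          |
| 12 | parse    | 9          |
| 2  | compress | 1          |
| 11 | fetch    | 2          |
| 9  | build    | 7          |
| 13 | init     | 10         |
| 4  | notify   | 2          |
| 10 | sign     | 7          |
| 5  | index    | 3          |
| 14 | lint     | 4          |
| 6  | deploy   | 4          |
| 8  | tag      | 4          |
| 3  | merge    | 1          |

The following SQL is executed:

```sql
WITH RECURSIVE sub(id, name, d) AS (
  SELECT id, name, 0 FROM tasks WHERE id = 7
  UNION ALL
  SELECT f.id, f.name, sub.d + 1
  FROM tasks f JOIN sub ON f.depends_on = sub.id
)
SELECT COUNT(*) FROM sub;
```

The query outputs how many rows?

Base: id=7 (release) at d 0.
Iteration 1: rows with depends_on in {7} -> build (id 9, d 1), sign (id 10, d 1).
Iteration 2: rows with depends_on in {9,10} -> parse (id 12, d 2), init (id 13, d 2).
Iteration 3: no rows with depends_on in {12,13}; recursion stops.
Total rows emitted: 5.

5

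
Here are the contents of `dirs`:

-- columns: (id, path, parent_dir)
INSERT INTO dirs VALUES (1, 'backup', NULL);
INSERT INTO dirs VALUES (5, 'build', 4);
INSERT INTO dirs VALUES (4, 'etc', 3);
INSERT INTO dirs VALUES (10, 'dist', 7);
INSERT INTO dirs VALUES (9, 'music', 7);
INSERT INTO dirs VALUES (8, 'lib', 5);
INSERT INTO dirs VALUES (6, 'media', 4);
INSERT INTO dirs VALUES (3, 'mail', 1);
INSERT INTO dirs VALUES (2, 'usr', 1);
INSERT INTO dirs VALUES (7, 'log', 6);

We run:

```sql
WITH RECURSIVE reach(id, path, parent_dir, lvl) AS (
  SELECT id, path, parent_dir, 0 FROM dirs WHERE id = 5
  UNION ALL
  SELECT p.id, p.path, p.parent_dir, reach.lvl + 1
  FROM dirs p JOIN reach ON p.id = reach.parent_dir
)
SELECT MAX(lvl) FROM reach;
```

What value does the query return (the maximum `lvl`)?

Base: id=5 (build), parent_dir=4, lvl 0.
Iteration 1: join on id=4 -> etc (id 4, parent_dir=3, lvl 1).
Iteration 2: join on id=3 -> mail (id 3, parent_dir=1, lvl 2).
Iteration 3: join on id=1 -> backup (id 1, parent_dir=NULL, lvl 3).
Iteration 4: parent_dir is NULL; no match; recursion stops.
lvl values: 0, 1, 2, 3; the maximum is 3.

3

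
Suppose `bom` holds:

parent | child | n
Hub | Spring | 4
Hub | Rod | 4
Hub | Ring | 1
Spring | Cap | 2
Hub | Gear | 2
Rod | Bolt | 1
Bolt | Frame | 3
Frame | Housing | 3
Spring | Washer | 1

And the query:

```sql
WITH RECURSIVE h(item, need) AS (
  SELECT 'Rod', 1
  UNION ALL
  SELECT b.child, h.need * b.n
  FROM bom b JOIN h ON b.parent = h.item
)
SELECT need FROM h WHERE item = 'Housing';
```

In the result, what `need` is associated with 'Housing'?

Base: (Rod, need=1).
Iteration 1: components of {Rod} -> Bolt = 1*1 = 1.
Iteration 2: components of {Bolt} -> Frame = 1*3 = 3.
Iteration 3: components of {Frame} -> Housing = 3*3 = 9.
Iteration 4: no further components; recursion stops.

9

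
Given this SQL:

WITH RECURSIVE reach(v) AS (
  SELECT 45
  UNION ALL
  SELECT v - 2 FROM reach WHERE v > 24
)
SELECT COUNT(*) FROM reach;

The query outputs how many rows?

Base: v=45.
Iteration 1: 45 > 24 holds -> v = 45 - 2 = 43.
Iteration 2: 43 > 24 holds -> v = 43 - 2 = 41.
Iteration 3: 41 > 24 holds -> v = 41 - 2 = 39.
Iteration 4: 39 > 24 holds -> v = 39 - 2 = 37.
Iteration 5: 37 > 24 holds -> v = 37 - 2 = 35.
Iteration 6: 35 > 24 holds -> v = 35 - 2 = 33.
Iteration 7: 33 > 24 holds -> v = 33 - 2 = 31.
Iteration 8: 31 > 24 holds -> v = 31 - 2 = 29.
Iteration 9: 29 > 24 holds -> v = 29 - 2 = 27.
Iteration 10: 27 > 24 holds -> v = 27 - 2 = 25.
Iteration 11: 25 > 24 holds -> v = 25 - 2 = 23.
Iteration 12: 23 > 24 fails; recursion stops.
Total rows emitted: 12.

12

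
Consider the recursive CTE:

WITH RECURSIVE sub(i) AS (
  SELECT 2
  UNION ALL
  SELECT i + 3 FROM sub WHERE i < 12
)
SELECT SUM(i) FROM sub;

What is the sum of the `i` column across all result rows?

Base: i=2.
Iteration 1: 2 < 12 holds -> i = 2 + 3 = 5.
Iteration 2: 5 < 12 holds -> i = 5 + 3 = 8.
Iteration 3: 8 < 12 holds -> i = 8 + 3 = 11.
Iteration 4: 11 < 12 holds -> i = 11 + 3 = 14.
Iteration 5: 14 < 12 fails; recursion stops.
SUM(i) = 2 + 5 + 8 + 11 + 14 = 40.

40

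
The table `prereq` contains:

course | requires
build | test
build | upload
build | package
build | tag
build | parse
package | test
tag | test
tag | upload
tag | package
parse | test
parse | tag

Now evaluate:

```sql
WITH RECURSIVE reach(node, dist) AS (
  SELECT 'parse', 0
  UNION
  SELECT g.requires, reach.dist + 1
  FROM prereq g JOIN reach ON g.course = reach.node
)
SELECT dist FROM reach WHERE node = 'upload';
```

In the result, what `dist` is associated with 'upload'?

2

Base: (parse, dist=0).
Iteration 1: edges from {parse} -> (tag, dist=1), (test, dist=1).
Iteration 2: edges from {tag,test} -> (package, dist=2), (test, dist=2), (upload, dist=2).
Iteration 3: edges from {package,test,upload} -> (test, dist=3).
Iteration 4: no outgoing edges from {test}; recursion stops.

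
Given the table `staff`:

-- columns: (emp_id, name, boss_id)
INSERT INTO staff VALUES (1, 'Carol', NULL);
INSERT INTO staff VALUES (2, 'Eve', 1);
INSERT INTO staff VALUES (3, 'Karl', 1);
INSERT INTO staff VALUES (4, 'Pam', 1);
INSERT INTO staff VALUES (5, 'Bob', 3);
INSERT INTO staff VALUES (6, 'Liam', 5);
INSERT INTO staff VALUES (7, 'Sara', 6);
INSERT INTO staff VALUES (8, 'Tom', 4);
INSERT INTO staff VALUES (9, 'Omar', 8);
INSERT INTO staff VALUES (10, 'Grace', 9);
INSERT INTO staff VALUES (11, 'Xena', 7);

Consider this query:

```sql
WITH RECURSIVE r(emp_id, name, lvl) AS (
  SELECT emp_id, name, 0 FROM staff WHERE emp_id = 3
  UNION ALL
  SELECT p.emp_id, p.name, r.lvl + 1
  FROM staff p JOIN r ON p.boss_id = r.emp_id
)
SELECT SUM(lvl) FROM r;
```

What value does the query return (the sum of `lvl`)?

Base: emp_id=3 (Karl) at lvl 0.
Iteration 1: rows with boss_id in {3} -> Bob (id 5, lvl 1).
Iteration 2: rows with boss_id in {5} -> Liam (id 6, lvl 2).
Iteration 3: rows with boss_id in {6} -> Sara (id 7, lvl 3).
Iteration 4: rows with boss_id in {7} -> Xena (id 11, lvl 4).
Iteration 5: no rows with boss_id in {11}; recursion stops.
SUM(lvl) = 0 + 1 + 2 + 3 + 4 = 10.

10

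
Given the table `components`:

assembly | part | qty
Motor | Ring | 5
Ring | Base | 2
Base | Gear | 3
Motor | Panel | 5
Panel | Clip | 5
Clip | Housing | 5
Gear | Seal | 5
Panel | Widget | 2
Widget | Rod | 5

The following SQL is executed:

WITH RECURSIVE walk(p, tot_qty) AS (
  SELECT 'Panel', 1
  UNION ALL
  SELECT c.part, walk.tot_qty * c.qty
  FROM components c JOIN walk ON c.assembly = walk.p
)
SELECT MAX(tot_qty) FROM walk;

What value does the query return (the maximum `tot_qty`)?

Base: (Panel, tot_qty=1).
Iteration 1: components of {Panel} -> Clip = 1*5 = 5, Widget = 1*2 = 2.
Iteration 2: components of {Clip,Widget} -> Housing = 5*5 = 25, Rod = 2*5 = 10.
Iteration 3: no further components; recursion stops.
tot_qty values: 1, 5, 2, 25, 10; the maximum is 25.

25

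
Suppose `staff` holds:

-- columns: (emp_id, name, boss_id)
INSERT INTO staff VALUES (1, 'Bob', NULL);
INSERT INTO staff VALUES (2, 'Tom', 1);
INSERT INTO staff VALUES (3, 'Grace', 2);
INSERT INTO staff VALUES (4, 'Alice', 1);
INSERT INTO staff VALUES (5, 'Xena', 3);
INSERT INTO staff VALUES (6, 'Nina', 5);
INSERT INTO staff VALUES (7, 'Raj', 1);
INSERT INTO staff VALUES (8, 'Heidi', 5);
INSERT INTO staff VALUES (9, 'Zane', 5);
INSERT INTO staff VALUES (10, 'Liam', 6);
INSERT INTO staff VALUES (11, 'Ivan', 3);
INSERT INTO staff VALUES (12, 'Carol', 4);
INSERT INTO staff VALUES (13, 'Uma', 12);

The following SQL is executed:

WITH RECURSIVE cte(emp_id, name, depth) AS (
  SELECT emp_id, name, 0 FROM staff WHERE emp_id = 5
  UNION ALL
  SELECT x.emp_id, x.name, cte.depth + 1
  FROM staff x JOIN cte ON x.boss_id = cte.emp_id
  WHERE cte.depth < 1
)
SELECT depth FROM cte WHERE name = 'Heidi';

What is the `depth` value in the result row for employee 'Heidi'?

1

Base: emp_id=5 (Xena) at depth 0.
Iteration 1: rows with boss_id in {5} -> Nina (id 6, depth 1), Heidi (id 8, depth 1), Zane (id 9, depth 1).
Iteration 2: depth < 1 fails for all current rows; recursion stops.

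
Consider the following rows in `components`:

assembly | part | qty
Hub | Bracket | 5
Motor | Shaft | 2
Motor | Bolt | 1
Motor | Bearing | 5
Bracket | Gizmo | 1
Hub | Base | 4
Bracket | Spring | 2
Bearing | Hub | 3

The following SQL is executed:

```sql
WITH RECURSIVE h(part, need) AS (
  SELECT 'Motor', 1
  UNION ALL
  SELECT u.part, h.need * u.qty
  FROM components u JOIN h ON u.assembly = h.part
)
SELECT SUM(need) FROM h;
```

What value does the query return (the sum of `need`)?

384

Base: (Motor, need=1).
Iteration 1: components of {Motor} -> Bearing = 1*5 = 5, Bolt = 1*1 = 1, Shaft = 1*2 = 2.
Iteration 2: components of {Bearing,Bolt,Shaft} -> Hub = 5*3 = 15.
Iteration 3: components of {Hub} -> Base = 15*4 = 60, Bracket = 15*5 = 75.
Iteration 4: components of {Base,Bracket} -> Gizmo = 75*1 = 75, Spring = 75*2 = 150.
Iteration 5: no further components; recursion stops.
SUM(need) = 1 + 1 + 5 + 2 + 15 + 75 + 60 + 150 + 75 = 384.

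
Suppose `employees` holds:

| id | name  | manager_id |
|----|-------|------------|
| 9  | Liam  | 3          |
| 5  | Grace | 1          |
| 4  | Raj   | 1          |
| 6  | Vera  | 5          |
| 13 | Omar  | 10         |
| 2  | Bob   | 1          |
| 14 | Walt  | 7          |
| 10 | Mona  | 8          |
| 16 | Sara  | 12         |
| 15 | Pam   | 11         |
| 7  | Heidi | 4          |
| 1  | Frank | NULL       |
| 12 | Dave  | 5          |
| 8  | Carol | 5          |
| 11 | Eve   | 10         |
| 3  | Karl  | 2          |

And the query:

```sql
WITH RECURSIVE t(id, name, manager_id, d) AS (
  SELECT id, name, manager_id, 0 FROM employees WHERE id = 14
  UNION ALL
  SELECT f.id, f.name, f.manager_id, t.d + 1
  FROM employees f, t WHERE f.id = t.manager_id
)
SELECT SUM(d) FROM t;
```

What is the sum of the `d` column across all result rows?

6

Base: id=14 (Walt), manager_id=7, d 0.
Iteration 1: join on id=7 -> Heidi (id 7, manager_id=4, d 1).
Iteration 2: join on id=4 -> Raj (id 4, manager_id=1, d 2).
Iteration 3: join on id=1 -> Frank (id 1, manager_id=NULL, d 3).
Iteration 4: manager_id is NULL; no match; recursion stops.
SUM(d) = 0 + 1 + 2 + 3 = 6.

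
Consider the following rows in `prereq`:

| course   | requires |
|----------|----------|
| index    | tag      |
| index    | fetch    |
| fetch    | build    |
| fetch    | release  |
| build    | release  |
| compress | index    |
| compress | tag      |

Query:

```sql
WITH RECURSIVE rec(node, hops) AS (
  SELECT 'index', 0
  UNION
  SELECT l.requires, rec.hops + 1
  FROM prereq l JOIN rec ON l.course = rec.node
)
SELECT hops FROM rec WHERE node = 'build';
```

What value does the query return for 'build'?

2

Base: (index, hops=0).
Iteration 1: edges from {index} -> (fetch, hops=1), (tag, hops=1).
Iteration 2: edges from {fetch,tag} -> (build, hops=2), (release, hops=2).
Iteration 3: edges from {build,release} -> (release, hops=3).
Iteration 4: no outgoing edges from {release}; recursion stops.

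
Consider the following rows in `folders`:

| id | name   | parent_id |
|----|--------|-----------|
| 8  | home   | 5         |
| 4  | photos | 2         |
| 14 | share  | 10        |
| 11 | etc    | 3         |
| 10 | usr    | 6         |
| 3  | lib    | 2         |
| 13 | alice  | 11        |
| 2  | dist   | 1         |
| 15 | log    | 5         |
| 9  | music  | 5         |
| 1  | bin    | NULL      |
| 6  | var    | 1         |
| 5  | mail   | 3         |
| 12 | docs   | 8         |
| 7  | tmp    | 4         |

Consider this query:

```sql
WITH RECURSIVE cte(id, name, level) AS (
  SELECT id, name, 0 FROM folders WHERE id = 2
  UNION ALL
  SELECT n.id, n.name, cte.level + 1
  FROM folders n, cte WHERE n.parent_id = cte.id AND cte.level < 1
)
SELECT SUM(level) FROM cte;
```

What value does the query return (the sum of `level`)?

Base: id=2 (dist) at level 0.
Iteration 1: rows with parent_id in {2} -> lib (id 3, level 1), photos (id 4, level 1).
Iteration 2: level < 1 fails for all current rows; recursion stops.
SUM(level) = 0 + 1 + 1 = 2.

2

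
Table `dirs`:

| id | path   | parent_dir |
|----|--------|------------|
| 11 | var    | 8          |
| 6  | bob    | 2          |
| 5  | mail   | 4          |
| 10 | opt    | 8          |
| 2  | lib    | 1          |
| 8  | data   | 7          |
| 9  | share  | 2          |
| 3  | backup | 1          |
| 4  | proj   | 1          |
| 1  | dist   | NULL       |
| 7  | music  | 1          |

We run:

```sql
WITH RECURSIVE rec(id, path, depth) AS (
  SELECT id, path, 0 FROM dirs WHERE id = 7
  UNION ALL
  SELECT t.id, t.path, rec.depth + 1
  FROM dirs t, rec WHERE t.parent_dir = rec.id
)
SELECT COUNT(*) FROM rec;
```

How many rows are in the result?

Base: id=7 (music) at depth 0.
Iteration 1: rows with parent_dir in {7} -> data (id 8, depth 1).
Iteration 2: rows with parent_dir in {8} -> opt (id 10, depth 2), var (id 11, depth 2).
Iteration 3: no rows with parent_dir in {10,11}; recursion stops.
Total rows emitted: 4.

4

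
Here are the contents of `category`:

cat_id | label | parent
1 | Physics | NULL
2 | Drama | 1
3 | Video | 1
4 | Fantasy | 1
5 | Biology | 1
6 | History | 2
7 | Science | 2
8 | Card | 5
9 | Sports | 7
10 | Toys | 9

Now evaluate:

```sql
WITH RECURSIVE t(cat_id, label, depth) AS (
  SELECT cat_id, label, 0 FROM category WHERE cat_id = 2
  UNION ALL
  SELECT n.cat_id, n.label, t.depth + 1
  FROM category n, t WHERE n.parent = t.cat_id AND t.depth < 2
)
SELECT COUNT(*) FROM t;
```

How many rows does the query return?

4

Base: cat_id=2 (Drama) at depth 0.
Iteration 1: rows with parent in {2} -> History (id 6, depth 1), Science (id 7, depth 1).
Iteration 2: rows with parent in {6,7} -> Sports (id 9, depth 2).
Iteration 3: depth < 2 fails for all current rows; recursion stops.
Total rows emitted: 4.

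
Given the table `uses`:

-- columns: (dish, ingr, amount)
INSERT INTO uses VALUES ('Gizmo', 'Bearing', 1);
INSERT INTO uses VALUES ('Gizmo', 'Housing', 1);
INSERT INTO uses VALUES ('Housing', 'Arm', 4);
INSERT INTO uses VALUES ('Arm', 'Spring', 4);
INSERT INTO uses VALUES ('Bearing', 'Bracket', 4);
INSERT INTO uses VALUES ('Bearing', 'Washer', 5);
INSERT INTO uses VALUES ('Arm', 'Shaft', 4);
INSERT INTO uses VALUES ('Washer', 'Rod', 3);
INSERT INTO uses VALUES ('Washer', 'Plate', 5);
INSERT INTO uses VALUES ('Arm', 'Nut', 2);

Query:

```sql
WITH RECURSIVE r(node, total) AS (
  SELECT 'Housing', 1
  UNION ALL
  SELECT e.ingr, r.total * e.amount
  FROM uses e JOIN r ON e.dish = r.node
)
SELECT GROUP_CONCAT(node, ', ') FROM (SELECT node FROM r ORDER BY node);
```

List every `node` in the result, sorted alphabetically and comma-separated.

Arm, Housing, Nut, Shaft, Spring

Base: (Housing, total=1).
Iteration 1: components of {Housing} -> Arm = 1*4 = 4.
Iteration 2: components of {Arm} -> Nut = 4*2 = 8, Shaft = 4*4 = 16, Spring = 4*4 = 16.
Iteration 3: no further components; recursion stops.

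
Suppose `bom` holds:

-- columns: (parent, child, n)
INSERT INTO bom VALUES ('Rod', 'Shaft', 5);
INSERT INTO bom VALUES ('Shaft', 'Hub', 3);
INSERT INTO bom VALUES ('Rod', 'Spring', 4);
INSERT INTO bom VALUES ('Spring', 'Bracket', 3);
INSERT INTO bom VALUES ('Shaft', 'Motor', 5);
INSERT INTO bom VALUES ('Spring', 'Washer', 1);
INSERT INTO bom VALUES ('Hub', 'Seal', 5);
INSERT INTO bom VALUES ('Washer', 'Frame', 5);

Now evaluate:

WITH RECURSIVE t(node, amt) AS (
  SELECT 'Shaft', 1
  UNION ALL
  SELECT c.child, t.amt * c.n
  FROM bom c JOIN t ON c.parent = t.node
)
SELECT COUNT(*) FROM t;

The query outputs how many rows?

4

Base: (Shaft, amt=1).
Iteration 1: components of {Shaft} -> Hub = 1*3 = 3, Motor = 1*5 = 5.
Iteration 2: components of {Hub,Motor} -> Seal = 3*5 = 15.
Iteration 3: no further components; recursion stops.
Total rows emitted: 4.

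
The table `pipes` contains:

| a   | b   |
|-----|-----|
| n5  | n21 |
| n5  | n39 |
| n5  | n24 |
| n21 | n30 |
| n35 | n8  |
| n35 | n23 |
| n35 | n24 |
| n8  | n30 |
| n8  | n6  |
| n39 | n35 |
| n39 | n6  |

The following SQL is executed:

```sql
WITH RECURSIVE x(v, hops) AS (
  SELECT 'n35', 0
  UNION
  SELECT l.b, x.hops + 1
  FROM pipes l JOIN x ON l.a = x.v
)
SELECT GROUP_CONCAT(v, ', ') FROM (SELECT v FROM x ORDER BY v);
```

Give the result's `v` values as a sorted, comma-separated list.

Base: (n35, hops=0).
Iteration 1: edges from {n35} -> (n23, hops=1), (n24, hops=1), (n8, hops=1).
Iteration 2: edges from {n23,n24,n8} -> (n30, hops=2), (n6, hops=2).
Iteration 3: no outgoing edges from {n30,n6}; recursion stops.

n23, n24, n30, n35, n6, n8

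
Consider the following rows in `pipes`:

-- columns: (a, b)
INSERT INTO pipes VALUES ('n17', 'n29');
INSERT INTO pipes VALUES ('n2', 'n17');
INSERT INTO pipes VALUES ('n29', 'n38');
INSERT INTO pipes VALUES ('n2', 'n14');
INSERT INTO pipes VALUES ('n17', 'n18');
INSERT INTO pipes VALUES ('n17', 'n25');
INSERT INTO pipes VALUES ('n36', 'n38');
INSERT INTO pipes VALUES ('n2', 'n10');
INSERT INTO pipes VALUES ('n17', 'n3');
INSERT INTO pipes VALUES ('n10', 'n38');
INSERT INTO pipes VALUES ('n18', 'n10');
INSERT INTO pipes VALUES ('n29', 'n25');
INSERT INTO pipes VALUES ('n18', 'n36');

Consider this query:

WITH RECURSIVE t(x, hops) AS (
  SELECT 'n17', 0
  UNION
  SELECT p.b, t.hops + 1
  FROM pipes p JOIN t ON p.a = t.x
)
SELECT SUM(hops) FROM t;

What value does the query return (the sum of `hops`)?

15

Base: (n17, hops=0).
Iteration 1: edges from {n17} -> (n18, hops=1), (n25, hops=1), (n29, hops=1), (n3, hops=1).
Iteration 2: edges from {n18,n25,n29,n3} -> (n10, hops=2), (n25, hops=2), (n36, hops=2), (n38, hops=2).
Iteration 3: edges from {n10,n25,n36,n38} -> (n38, hops=3). [UNION drops 1 duplicate row(s)]
Iteration 4: no outgoing edges from {n38}; recursion stops.
SUM(hops) = 0 + 1 + 1 + 1 + 1 + 2 + 2 + 2 + 2 + 3 = 15.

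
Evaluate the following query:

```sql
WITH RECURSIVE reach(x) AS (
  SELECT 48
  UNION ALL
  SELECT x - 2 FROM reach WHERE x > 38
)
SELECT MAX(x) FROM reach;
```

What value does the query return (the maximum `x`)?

48

Base: x=48.
Iteration 1: 48 > 38 holds -> x = 48 - 2 = 46.
Iteration 2: 46 > 38 holds -> x = 46 - 2 = 44.
Iteration 3: 44 > 38 holds -> x = 44 - 2 = 42.
Iteration 4: 42 > 38 holds -> x = 42 - 2 = 40.
Iteration 5: 40 > 38 holds -> x = 40 - 2 = 38.
Iteration 6: 38 > 38 fails; recursion stops.
x values: 48, 46, 44, 42, 40, 38; the maximum is 48.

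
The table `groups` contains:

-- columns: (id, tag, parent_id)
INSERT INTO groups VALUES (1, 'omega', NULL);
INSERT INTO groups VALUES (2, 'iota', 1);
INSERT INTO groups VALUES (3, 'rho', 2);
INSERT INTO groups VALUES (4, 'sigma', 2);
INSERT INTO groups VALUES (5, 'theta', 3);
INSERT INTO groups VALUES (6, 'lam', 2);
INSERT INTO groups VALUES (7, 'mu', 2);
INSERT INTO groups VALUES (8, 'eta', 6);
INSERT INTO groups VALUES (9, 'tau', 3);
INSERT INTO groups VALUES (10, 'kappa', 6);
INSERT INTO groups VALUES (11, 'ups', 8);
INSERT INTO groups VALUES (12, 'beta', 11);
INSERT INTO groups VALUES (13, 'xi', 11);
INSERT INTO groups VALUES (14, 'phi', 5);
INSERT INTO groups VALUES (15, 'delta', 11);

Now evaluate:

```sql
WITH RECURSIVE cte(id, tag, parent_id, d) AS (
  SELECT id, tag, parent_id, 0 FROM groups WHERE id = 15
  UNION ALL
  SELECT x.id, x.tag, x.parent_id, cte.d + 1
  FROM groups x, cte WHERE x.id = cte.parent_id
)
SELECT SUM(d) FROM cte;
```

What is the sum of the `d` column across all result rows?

15

Base: id=15 (delta), parent_id=11, d 0.
Iteration 1: join on id=11 -> ups (id 11, parent_id=8, d 1).
Iteration 2: join on id=8 -> eta (id 8, parent_id=6, d 2).
Iteration 3: join on id=6 -> lam (id 6, parent_id=2, d 3).
Iteration 4: join on id=2 -> iota (id 2, parent_id=1, d 4).
Iteration 5: join on id=1 -> omega (id 1, parent_id=NULL, d 5).
Iteration 6: parent_id is NULL; no match; recursion stops.
SUM(d) = 0 + 1 + 2 + 3 + 4 + 5 = 15.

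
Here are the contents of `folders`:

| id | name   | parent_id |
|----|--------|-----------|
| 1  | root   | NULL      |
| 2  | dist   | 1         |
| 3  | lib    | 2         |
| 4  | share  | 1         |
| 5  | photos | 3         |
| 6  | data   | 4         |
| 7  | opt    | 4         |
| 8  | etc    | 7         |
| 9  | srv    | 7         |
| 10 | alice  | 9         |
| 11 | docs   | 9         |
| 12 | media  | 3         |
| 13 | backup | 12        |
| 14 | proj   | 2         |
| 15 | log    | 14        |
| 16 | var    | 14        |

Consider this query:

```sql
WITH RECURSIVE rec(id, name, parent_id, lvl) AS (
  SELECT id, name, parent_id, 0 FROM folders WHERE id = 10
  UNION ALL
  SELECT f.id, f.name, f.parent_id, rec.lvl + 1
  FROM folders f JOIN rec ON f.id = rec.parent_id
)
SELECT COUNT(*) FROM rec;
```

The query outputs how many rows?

Base: id=10 (alice), parent_id=9, lvl 0.
Iteration 1: join on id=9 -> srv (id 9, parent_id=7, lvl 1).
Iteration 2: join on id=7 -> opt (id 7, parent_id=4, lvl 2).
Iteration 3: join on id=4 -> share (id 4, parent_id=1, lvl 3).
Iteration 4: join on id=1 -> root (id 1, parent_id=NULL, lvl 4).
Iteration 5: parent_id is NULL; no match; recursion stops.
Total rows emitted: 5.

5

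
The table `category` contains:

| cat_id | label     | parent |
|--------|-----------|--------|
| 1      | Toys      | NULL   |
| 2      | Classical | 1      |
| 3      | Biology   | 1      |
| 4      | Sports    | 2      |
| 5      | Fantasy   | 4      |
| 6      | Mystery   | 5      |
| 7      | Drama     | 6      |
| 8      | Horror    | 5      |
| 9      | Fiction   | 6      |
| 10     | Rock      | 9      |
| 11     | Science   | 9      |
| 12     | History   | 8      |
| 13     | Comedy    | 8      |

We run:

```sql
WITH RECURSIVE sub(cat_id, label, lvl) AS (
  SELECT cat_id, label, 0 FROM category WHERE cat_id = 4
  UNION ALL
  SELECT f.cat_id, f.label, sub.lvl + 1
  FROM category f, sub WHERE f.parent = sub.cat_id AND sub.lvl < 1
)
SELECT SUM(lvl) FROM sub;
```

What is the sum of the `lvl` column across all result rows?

Base: cat_id=4 (Sports) at lvl 0.
Iteration 1: rows with parent in {4} -> Fantasy (id 5, lvl 1).
Iteration 2: lvl < 1 fails for all current rows; recursion stops.
SUM(lvl) = 0 + 1 = 1.

1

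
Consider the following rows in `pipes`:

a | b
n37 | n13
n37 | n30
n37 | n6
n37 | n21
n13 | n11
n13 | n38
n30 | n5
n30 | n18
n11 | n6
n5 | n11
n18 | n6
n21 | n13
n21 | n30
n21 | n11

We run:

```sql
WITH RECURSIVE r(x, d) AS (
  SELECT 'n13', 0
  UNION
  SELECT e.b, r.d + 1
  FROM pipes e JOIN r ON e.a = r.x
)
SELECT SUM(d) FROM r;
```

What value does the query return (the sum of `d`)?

4

Base: (n13, d=0).
Iteration 1: edges from {n13} -> (n11, d=1), (n38, d=1).
Iteration 2: edges from {n11,n38} -> (n6, d=2).
Iteration 3: no outgoing edges from {n6}; recursion stops.
SUM(d) = 0 + 1 + 1 + 2 = 4.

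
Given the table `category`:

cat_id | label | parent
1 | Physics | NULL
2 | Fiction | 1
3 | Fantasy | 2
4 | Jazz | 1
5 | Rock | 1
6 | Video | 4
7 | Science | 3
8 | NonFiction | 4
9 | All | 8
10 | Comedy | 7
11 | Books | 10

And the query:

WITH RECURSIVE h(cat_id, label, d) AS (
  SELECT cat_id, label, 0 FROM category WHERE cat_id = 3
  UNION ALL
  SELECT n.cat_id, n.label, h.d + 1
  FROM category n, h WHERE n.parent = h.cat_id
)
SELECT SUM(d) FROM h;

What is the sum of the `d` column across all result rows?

Base: cat_id=3 (Fantasy) at d 0.
Iteration 1: rows with parent in {3} -> Science (id 7, d 1).
Iteration 2: rows with parent in {7} -> Comedy (id 10, d 2).
Iteration 3: rows with parent in {10} -> Books (id 11, d 3).
Iteration 4: no rows with parent in {11}; recursion stops.
SUM(d) = 0 + 1 + 2 + 3 = 6.

6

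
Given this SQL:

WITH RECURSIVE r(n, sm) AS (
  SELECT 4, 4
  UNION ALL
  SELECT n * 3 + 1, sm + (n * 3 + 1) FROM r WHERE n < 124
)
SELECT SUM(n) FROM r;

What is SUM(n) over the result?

542

Base: n=4, sm=4.
Iteration 1: 4 < 124 holds -> n = 4 * 3 + 1 = 13, sm = 4 + 13 = 17.
Iteration 2: 13 < 124 holds -> n = 13 * 3 + 1 = 40, sm = 17 + 40 = 57.
Iteration 3: 40 < 124 holds -> n = 40 * 3 + 1 = 121, sm = 57 + 121 = 178.
Iteration 4: 121 < 124 holds -> n = 121 * 3 + 1 = 364, sm = 178 + 364 = 542.
Iteration 5: 364 < 124 fails; recursion stops.
SUM(n) = 4 + 13 + 40 + 121 + 364 = 542.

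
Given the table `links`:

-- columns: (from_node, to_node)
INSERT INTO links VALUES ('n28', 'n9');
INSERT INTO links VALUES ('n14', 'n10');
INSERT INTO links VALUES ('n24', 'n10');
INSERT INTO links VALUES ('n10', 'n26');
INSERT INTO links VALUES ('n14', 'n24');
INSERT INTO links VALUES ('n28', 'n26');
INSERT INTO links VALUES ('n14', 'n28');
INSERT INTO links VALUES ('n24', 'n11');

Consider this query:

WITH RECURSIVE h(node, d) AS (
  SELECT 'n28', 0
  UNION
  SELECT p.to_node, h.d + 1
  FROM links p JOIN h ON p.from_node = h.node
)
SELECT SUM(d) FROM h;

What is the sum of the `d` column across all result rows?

Base: (n28, d=0).
Iteration 1: edges from {n28} -> (n26, d=1), (n9, d=1).
Iteration 2: no outgoing edges from {n26,n9}; recursion stops.
SUM(d) = 0 + 1 + 1 = 2.

2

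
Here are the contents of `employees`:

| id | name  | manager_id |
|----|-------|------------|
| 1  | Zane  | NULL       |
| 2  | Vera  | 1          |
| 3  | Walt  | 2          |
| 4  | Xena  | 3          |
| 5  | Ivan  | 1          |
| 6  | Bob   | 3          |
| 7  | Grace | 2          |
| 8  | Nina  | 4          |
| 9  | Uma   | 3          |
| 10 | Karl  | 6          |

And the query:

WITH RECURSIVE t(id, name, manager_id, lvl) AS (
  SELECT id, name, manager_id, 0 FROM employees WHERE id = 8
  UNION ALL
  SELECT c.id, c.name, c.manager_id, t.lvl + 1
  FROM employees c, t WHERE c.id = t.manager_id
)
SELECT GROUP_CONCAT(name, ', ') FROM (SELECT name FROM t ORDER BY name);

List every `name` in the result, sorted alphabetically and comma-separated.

Nina, Vera, Walt, Xena, Zane

Base: id=8 (Nina), manager_id=4, lvl 0.
Iteration 1: join on id=4 -> Xena (id 4, manager_id=3, lvl 1).
Iteration 2: join on id=3 -> Walt (id 3, manager_id=2, lvl 2).
Iteration 3: join on id=2 -> Vera (id 2, manager_id=1, lvl 3).
Iteration 4: join on id=1 -> Zane (id 1, manager_id=NULL, lvl 4).
Iteration 5: manager_id is NULL; no match; recursion stops.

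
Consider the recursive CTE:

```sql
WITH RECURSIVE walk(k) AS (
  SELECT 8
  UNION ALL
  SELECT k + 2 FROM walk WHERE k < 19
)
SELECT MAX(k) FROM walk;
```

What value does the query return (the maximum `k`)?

20

Base: k=8.
Iteration 1: 8 < 19 holds -> k = 8 + 2 = 10.
Iteration 2: 10 < 19 holds -> k = 10 + 2 = 12.
Iteration 3: 12 < 19 holds -> k = 12 + 2 = 14.
Iteration 4: 14 < 19 holds -> k = 14 + 2 = 16.
Iteration 5: 16 < 19 holds -> k = 16 + 2 = 18.
Iteration 6: 18 < 19 holds -> k = 18 + 2 = 20.
Iteration 7: 20 < 19 fails; recursion stops.
k values: 8, 10, 12, 14, 16, 18, 20; the maximum is 20.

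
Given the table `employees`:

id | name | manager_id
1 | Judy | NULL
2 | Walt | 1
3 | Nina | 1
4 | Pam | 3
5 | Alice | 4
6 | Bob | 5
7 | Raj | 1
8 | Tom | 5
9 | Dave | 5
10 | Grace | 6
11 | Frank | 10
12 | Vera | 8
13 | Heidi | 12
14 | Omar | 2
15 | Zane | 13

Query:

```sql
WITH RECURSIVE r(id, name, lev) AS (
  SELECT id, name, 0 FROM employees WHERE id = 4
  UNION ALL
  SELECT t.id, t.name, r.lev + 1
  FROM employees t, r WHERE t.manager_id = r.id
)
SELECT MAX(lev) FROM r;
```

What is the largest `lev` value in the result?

Base: id=4 (Pam) at lev 0.
Iteration 1: rows with manager_id in {4} -> Alice (id 5, lev 1).
Iteration 2: rows with manager_id in {5} -> Bob (id 6, lev 2), Tom (id 8, lev 2), Dave (id 9, lev 2).
Iteration 3: rows with manager_id in {6,8,9} -> Grace (id 10, lev 3), Vera (id 12, lev 3).
Iteration 4: rows with manager_id in {10,12} -> Frank (id 11, lev 4), Heidi (id 13, lev 4).
Iteration 5: rows with manager_id in {11,13} -> Zane (id 15, lev 5).
Iteration 6: no rows with manager_id in {15}; recursion stops.
lev values: 0, 1, 2, 2, 2, 3, 3, 4, 4, 5; the maximum is 5.

5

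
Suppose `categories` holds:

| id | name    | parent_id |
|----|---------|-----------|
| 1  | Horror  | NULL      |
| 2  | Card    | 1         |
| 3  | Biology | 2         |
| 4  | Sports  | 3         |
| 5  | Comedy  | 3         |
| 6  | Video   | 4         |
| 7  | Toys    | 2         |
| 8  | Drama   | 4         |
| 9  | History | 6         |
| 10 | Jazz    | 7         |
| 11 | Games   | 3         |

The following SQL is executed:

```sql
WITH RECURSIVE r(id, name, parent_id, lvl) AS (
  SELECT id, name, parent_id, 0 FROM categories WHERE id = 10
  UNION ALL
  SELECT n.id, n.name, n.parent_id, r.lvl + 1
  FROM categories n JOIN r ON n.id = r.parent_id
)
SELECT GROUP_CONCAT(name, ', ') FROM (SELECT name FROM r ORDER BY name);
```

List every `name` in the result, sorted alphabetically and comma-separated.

Card, Horror, Jazz, Toys

Base: id=10 (Jazz), parent_id=7, lvl 0.
Iteration 1: join on id=7 -> Toys (id 7, parent_id=2, lvl 1).
Iteration 2: join on id=2 -> Card (id 2, parent_id=1, lvl 2).
Iteration 3: join on id=1 -> Horror (id 1, parent_id=NULL, lvl 3).
Iteration 4: parent_id is NULL; no match; recursion stops.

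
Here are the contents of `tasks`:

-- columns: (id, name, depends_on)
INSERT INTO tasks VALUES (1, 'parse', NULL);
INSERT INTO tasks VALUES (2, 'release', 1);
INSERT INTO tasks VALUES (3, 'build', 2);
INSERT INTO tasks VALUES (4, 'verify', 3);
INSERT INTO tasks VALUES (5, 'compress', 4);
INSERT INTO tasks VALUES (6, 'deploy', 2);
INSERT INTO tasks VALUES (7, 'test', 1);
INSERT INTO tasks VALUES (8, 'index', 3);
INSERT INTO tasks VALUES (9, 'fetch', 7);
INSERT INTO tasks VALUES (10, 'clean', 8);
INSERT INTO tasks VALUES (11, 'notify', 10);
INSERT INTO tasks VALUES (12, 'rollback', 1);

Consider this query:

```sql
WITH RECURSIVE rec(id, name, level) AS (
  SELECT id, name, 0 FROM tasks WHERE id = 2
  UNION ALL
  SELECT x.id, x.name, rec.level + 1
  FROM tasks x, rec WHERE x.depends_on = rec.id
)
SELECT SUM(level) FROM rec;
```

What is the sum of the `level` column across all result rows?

16

Base: id=2 (release) at level 0.
Iteration 1: rows with depends_on in {2} -> build (id 3, level 1), deploy (id 6, level 1).
Iteration 2: rows with depends_on in {3,6} -> verify (id 4, level 2), index (id 8, level 2).
Iteration 3: rows with depends_on in {4,8} -> compress (id 5, level 3), clean (id 10, level 3).
Iteration 4: rows with depends_on in {5,10} -> notify (id 11, level 4).
Iteration 5: no rows with depends_on in {11}; recursion stops.
SUM(level) = 0 + 1 + 1 + 2 + 2 + 3 + 3 + 4 = 16.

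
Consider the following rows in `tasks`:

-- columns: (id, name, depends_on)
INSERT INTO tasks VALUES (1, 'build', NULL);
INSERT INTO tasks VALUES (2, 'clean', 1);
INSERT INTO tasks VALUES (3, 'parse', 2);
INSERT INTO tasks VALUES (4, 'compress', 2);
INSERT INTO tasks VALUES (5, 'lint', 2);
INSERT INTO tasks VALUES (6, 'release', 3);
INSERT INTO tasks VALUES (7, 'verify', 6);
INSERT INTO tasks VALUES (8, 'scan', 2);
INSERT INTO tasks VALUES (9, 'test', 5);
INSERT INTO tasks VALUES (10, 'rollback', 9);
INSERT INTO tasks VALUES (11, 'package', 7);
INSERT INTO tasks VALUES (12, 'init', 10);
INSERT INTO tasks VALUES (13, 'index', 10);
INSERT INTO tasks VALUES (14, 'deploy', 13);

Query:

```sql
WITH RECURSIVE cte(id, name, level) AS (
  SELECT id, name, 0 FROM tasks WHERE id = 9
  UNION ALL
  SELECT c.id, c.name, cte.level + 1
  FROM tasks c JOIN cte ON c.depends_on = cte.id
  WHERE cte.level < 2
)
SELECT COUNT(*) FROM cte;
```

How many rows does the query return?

4

Base: id=9 (test) at level 0.
Iteration 1: rows with depends_on in {9} -> rollback (id 10, level 1).
Iteration 2: rows with depends_on in {10} -> init (id 12, level 2), index (id 13, level 2).
Iteration 3: level < 2 fails for all current rows; recursion stops.
Total rows emitted: 4.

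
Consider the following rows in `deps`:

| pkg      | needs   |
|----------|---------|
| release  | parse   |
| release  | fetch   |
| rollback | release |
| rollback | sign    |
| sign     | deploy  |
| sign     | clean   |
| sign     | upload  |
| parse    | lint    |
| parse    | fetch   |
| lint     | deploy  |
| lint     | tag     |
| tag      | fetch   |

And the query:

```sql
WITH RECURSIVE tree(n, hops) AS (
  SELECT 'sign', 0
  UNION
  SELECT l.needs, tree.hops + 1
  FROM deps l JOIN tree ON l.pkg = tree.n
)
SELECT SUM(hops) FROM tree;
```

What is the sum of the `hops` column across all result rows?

Base: (sign, hops=0).
Iteration 1: edges from {sign} -> (clean, hops=1), (deploy, hops=1), (upload, hops=1).
Iteration 2: no outgoing edges from {clean,deploy,upload}; recursion stops.
SUM(hops) = 0 + 1 + 1 + 1 = 3.

3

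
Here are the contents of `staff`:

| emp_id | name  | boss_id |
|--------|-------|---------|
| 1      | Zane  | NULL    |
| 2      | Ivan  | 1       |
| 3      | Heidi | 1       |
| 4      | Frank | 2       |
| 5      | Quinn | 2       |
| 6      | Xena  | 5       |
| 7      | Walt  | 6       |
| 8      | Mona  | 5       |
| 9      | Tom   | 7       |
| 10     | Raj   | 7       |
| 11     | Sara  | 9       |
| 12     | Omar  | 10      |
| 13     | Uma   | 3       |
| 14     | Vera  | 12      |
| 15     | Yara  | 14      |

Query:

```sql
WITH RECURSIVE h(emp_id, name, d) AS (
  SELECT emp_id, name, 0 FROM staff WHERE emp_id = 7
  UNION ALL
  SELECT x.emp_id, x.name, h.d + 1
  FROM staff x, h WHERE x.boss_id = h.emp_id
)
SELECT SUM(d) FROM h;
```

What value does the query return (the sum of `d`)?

13

Base: emp_id=7 (Walt) at d 0.
Iteration 1: rows with boss_id in {7} -> Tom (id 9, d 1), Raj (id 10, d 1).
Iteration 2: rows with boss_id in {9,10} -> Sara (id 11, d 2), Omar (id 12, d 2).
Iteration 3: rows with boss_id in {11,12} -> Vera (id 14, d 3).
Iteration 4: rows with boss_id in {14} -> Yara (id 15, d 4).
Iteration 5: no rows with boss_id in {15}; recursion stops.
SUM(d) = 0 + 1 + 1 + 2 + 2 + 3 + 4 = 13.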